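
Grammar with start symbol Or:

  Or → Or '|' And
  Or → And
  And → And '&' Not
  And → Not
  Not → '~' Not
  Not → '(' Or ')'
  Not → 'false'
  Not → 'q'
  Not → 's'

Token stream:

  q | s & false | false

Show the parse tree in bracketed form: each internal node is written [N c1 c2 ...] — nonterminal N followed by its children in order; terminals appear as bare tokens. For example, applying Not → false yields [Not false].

Or
Or | And
Or | And | And
And | And | And
Not | And | And
q | And | And
q | And & Not | And
q | Not & Not | And
q | s & Not | And
q | s & false | And
q | s & false | Not
q | s & false | false

[Or [Or [Or [And [Not q]]] | [And [And [Not s]] & [Not false]]] | [And [Not false]]]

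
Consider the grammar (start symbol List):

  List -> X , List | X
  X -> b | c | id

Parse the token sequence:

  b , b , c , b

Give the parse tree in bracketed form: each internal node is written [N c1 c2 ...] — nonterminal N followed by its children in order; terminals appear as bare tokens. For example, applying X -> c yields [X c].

List
X , List
b , List
b , X , List
b , b , List
b , b , X , List
b , b , c , List
b , b , c , X
b , b , c , b

[List [X b] , [List [X b] , [List [X c] , [List [X b]]]]]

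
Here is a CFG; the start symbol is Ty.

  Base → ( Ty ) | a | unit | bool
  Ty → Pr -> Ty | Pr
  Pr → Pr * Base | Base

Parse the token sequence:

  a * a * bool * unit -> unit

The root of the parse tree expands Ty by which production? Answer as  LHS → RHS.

[Ty [Pr [Pr [Pr [Pr [Base a]] * [Base a]] * [Base bool]] * [Base unit]] -> [Ty [Pr [Base unit]]]]

Ty → Pr -> Ty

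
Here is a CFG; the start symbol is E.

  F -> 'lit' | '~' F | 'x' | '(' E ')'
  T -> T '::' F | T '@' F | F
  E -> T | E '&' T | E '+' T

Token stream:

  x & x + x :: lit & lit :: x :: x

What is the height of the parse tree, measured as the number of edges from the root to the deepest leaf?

6

[E [E [E [E [T [F x]]] & [T [F x]]] + [T [T [F x]] :: [F lit]]] & [T [T [T [F lit]] :: [F x]] :: [F x]]]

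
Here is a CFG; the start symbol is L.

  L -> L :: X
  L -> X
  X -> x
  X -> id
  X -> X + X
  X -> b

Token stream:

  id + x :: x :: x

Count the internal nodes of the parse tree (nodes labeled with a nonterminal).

[L [L [L [X [X id] + [X x]]] :: [X x]] :: [X x]]

8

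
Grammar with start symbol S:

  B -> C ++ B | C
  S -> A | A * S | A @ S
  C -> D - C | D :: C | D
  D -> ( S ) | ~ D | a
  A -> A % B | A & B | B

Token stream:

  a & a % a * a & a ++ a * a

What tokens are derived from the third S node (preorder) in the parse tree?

a

[S [A [A [A [B [C [D a]]]] & [B [C [D a]]]] % [B [C [D a]]]] * [S [A [A [B [C [D a]]]] & [B [C [D a]] ++ [B [C [D a]]]]] * [S [A [B [C [D a]]]]]]]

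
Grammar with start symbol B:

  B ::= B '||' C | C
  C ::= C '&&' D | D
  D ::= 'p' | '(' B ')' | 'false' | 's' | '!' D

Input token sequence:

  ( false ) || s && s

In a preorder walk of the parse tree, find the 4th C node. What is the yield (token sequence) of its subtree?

s

[B [B [C [D ( [B [C [D false]]] )]]] || [C [C [D s]] && [D s]]]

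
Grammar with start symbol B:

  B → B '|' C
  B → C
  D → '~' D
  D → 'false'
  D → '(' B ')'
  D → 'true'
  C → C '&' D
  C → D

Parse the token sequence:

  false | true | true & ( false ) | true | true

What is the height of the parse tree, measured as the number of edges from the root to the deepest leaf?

[B [B [B [B [B [C [D false]]] | [C [D true]]] | [C [C [D true]] & [D ( [B [C [D false]]] )]]] | [C [D true]]] | [C [D true]]]

8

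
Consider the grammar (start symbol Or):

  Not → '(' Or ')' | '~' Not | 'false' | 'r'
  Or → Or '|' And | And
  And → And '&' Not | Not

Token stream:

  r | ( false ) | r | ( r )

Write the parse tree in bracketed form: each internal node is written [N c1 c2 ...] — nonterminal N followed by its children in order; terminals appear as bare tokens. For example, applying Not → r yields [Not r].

Or
Or | And
Or | And | And
Or | And | And | And
And | And | And | And
Not | And | And | And
r | And | And | And
r | Not | And | And
r | ( Or ) | And | And
r | ( And ) | And | And
r | ( Not ) | And | And
r | ( false ) | And | And
r | ( false ) | Not | And
r | ( false ) | r | And
r | ( false ) | r | Not
r | ( false ) | r | ( Or )
r | ( false ) | r | ( And )
r | ( false ) | r | ( Not )
r | ( false ) | r | ( r )

[Or [Or [Or [Or [And [Not r]]] | [And [Not ( [Or [And [Not false]]] )]]] | [And [Not r]]] | [And [Not ( [Or [And [Not r]]] )]]]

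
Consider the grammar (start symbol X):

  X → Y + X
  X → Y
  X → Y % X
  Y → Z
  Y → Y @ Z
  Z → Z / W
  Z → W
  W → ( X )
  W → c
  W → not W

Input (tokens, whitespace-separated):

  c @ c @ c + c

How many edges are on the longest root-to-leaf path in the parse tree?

6

[X [Y [Y [Y [Z [W c]]] @ [Z [W c]]] @ [Z [W c]]] + [X [Y [Z [W c]]]]]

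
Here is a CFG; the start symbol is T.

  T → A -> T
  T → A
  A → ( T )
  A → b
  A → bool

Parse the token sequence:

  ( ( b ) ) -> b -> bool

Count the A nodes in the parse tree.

[T [A ( [T [A ( [T [A b]] )]] )] -> [T [A b] -> [T [A bool]]]]

5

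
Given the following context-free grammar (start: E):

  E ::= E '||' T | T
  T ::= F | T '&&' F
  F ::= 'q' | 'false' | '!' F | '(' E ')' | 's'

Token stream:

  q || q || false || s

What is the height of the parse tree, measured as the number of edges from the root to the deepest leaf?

[E [E [E [E [T [F q]]] || [T [F q]]] || [T [F false]]] || [T [F s]]]

6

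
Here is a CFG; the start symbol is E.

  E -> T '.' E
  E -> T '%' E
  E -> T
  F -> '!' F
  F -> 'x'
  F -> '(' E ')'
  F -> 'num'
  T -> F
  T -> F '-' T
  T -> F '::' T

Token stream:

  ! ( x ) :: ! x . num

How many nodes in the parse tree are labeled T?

[E [T [F ! [F ( [E [T [F x]]] )]] :: [T [F ! [F x]]]] . [E [T [F num]]]]

4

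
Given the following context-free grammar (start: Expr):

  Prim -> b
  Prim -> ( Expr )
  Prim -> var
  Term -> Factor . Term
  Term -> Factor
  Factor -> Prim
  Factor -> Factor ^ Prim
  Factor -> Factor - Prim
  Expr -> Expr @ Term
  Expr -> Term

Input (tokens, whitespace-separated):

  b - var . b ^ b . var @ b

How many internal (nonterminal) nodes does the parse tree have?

[Expr [Expr [Term [Factor [Factor [Prim b]] - [Prim var]] . [Term [Factor [Factor [Prim b]] ^ [Prim b]] . [Term [Factor [Prim var]]]]]] @ [Term [Factor [Prim b]]]]

18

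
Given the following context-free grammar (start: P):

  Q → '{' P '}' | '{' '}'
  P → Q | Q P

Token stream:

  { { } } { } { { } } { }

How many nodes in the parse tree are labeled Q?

[P [Q { [P [Q { }]] }] [P [Q { }] [P [Q { [P [Q { }]] }] [P [Q { }]]]]]

6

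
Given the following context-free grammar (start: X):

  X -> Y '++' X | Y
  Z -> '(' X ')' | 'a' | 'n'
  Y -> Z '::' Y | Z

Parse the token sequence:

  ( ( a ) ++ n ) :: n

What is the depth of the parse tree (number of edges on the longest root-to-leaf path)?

9

[X [Y [Z ( [X [Y [Z ( [X [Y [Z a]]] )]] ++ [X [Y [Z n]]]] )] :: [Y [Z n]]]]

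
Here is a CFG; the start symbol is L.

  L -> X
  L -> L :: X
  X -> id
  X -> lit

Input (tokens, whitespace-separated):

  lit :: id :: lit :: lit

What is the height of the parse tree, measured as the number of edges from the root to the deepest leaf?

[L [L [L [L [X lit]] :: [X id]] :: [X lit]] :: [X lit]]

5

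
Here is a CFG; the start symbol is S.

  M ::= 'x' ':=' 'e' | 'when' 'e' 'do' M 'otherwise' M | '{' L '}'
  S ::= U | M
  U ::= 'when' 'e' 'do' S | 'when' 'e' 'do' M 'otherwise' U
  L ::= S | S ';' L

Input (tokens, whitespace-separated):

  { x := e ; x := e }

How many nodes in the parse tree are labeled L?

[S [M { [L [S [M x := e]] ; [L [S [M x := e]]]] }]]

2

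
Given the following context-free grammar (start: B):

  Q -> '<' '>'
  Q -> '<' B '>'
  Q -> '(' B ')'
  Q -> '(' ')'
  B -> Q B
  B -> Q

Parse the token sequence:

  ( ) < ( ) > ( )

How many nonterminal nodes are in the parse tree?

8

[B [Q ( )] [B [Q < [B [Q ( )]] >] [B [Q ( )]]]]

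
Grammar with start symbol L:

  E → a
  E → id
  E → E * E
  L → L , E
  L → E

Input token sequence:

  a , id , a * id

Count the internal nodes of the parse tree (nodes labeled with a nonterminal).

8

[L [L [L [E a]] , [E id]] , [E [E a] * [E id]]]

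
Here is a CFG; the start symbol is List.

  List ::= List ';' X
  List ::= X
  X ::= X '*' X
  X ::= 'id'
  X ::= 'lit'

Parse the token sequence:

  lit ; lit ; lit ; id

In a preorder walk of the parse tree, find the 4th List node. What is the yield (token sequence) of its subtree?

[List [List [List [List [X lit]] ; [X lit]] ; [X lit]] ; [X id]]

lit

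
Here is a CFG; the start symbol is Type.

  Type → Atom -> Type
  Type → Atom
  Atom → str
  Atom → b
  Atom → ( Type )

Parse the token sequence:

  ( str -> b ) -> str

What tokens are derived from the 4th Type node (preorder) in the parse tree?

str

[Type [Atom ( [Type [Atom str] -> [Type [Atom b]]] )] -> [Type [Atom str]]]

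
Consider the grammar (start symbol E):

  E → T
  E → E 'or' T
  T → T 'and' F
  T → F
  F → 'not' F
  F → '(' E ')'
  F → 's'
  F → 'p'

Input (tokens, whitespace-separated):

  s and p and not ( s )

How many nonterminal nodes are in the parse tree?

11

[E [T [T [T [F s]] and [F p]] and [F not [F ( [E [T [F s]]] )]]]]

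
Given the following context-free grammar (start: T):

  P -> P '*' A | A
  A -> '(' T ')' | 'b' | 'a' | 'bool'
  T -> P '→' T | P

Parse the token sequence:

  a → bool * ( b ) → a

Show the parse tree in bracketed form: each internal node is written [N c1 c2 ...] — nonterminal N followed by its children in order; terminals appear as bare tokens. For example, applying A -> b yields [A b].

T
P → T
A → T
a → T
a → P → T
a → P * A → T
a → A * A → T
a → bool * A → T
a → bool * ( T ) → T
a → bool * ( P ) → T
a → bool * ( A ) → T
a → bool * ( b ) → T
a → bool * ( b ) → P
a → bool * ( b ) → A
a → bool * ( b ) → a

[T [P [A a]] → [T [P [P [A bool]] * [A ( [T [P [A b]]] )]] → [T [P [A a]]]]]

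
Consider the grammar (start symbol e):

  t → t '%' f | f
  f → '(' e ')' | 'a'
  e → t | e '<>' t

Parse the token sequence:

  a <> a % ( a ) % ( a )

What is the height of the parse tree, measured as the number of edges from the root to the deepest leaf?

7

[e [e [t [f a]]] <> [t [t [t [f a]] % [f ( [e [t [f a]]] )]] % [f ( [e [t [f a]]] )]]]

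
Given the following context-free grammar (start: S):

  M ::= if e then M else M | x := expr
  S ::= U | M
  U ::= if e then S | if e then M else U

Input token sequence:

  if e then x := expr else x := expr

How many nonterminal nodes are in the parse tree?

[S [M if e then [M x := expr] else [M x := expr]]]

4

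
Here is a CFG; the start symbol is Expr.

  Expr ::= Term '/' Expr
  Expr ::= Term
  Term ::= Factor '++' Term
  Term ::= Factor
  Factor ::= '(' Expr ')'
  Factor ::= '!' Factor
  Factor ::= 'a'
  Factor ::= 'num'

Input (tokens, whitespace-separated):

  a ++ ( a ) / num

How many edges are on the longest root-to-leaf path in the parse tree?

[Expr [Term [Factor a] ++ [Term [Factor ( [Expr [Term [Factor a]]] )]]] / [Expr [Term [Factor num]]]]

7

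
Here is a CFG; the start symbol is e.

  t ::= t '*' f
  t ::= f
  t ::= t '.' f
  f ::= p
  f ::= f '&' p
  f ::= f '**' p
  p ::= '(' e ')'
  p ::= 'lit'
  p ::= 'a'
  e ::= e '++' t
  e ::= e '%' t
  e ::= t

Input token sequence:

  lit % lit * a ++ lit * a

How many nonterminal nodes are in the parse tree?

18

[e [e [e [t [f [p lit]]]] % [t [t [f [p lit]]] * [f [p a]]]] ++ [t [t [f [p lit]]] * [f [p a]]]]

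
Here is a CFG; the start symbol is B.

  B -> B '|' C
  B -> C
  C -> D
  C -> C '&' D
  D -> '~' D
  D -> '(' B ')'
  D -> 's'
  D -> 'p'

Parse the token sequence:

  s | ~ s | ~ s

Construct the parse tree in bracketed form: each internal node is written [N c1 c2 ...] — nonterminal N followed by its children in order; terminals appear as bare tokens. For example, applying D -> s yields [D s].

B
B | C
B | C | C
C | C | C
D | C | C
s | C | C
s | D | C
s | ~ D | C
s | ~ s | C
s | ~ s | D
s | ~ s | ~ D
s | ~ s | ~ s

[B [B [B [C [D s]]] | [C [D ~ [D s]]]] | [C [D ~ [D s]]]]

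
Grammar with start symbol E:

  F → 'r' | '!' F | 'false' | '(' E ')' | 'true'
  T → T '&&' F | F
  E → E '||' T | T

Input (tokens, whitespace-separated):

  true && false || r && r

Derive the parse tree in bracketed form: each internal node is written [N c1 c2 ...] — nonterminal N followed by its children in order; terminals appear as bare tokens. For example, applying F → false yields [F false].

[E [E [T [T [F true]] && [F false]]] || [T [T [F r]] && [F r]]]

E
E || T
T || T
T && F || T
F && F || T
true && F || T
true && false || T
true && false || T && F
true && false || F && F
true && false || r && F
true && false || r && r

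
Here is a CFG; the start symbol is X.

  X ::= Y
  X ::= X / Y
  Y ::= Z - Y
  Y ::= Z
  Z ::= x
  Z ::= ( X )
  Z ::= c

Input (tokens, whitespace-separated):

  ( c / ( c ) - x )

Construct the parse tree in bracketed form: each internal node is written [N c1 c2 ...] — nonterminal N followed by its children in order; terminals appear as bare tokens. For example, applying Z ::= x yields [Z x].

[X [Y [Z ( [X [X [Y [Z c]]] / [Y [Z ( [X [Y [Z c]]] )] - [Y [Z x]]]] )]]]

X
Y
Z
( X )
( X / Y )
( Y / Y )
( Z / Y )
( c / Y )
( c / Z - Y )
( c / ( X ) - Y )
( c / ( Y ) - Y )
( c / ( Z ) - Y )
( c / ( c ) - Y )
( c / ( c ) - Z )
( c / ( c ) - x )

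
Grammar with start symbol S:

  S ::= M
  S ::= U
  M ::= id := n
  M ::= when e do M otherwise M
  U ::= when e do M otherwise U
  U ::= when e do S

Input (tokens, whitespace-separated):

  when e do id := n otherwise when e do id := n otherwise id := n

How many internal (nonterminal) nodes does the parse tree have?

[S [M when e do [M id := n] otherwise [M when e do [M id := n] otherwise [M id := n]]]]

6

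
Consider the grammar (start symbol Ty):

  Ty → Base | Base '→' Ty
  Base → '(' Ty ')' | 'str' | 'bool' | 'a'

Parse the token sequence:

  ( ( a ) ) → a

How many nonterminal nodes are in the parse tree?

[Ty [Base ( [Ty [Base ( [Ty [Base a]] )]] )] → [Ty [Base a]]]

8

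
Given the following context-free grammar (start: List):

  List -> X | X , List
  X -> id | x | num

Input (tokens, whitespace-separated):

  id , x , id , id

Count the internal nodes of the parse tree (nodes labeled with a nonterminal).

[List [X id] , [List [X x] , [List [X id] , [List [X id]]]]]

8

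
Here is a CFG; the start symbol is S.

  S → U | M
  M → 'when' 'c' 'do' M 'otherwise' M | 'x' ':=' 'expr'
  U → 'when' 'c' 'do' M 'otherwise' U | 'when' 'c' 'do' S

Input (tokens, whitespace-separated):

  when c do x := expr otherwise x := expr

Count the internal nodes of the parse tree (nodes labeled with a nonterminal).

[S [M when c do [M x := expr] otherwise [M x := expr]]]

4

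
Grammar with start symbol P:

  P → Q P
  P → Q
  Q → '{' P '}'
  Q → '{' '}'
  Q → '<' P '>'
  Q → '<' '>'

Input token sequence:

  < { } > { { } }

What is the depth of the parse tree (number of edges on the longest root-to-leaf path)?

[P [Q < [P [Q { }]] >] [P [Q { [P [Q { }]] }]]]

5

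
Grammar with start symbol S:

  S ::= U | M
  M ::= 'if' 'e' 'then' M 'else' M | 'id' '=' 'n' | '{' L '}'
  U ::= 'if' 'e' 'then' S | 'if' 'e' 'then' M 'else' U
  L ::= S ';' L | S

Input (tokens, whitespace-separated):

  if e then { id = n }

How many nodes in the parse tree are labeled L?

[S [U if e then [S [M { [L [S [M id = n]]] }]]]]

1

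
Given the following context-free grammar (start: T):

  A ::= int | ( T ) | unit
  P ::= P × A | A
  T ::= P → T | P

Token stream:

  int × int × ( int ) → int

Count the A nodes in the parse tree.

5

[T [P [P [P [A int]] × [A int]] × [A ( [T [P [A int]]] )]] → [T [P [A int]]]]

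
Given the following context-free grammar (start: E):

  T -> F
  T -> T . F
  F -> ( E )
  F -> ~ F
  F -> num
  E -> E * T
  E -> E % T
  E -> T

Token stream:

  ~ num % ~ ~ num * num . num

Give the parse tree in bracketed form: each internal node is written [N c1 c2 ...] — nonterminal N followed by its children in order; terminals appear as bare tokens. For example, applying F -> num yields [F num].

[E [E [E [T [F ~ [F num]]]] % [T [F ~ [F ~ [F num]]]]] * [T [T [F num]] . [F num]]]

E
E * T
E % T * T
T % T * T
F % T * T
~ F % T * T
~ num % T * T
~ num % F * T
~ num % ~ F * T
~ num % ~ ~ F * T
~ num % ~ ~ num * T
~ num % ~ ~ num * T . F
~ num % ~ ~ num * F . F
~ num % ~ ~ num * num . F
~ num % ~ ~ num * num . num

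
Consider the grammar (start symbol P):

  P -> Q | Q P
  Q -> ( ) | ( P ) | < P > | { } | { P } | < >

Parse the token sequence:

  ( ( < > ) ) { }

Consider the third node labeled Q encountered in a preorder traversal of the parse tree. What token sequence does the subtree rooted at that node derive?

[P [Q ( [P [Q ( [P [Q < >]] )]] )] [P [Q { }]]]

< >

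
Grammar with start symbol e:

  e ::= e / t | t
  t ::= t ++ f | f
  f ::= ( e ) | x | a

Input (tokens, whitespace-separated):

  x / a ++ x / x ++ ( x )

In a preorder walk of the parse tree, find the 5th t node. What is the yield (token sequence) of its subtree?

[e [e [e [t [f x]]] / [t [t [f a]] ++ [f x]]] / [t [t [f x]] ++ [f ( [e [t [f x]]] )]]]

x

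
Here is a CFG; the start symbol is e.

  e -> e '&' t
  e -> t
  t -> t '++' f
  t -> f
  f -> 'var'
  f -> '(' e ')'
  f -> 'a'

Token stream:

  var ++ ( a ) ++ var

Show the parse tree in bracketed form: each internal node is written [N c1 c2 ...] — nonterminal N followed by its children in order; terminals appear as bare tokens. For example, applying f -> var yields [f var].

e
t
t ++ f
t ++ f ++ f
f ++ f ++ f
var ++ f ++ f
var ++ ( e ) ++ f
var ++ ( t ) ++ f
var ++ ( f ) ++ f
var ++ ( a ) ++ f
var ++ ( a ) ++ var

[e [t [t [t [f var]] ++ [f ( [e [t [f a]]] )]] ++ [f var]]]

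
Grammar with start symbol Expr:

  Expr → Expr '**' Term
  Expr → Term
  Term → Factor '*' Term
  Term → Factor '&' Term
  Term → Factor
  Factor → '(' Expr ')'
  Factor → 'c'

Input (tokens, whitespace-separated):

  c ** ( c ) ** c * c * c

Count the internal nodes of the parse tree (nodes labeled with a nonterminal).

[Expr [Expr [Expr [Term [Factor c]]] ** [Term [Factor ( [Expr [Term [Factor c]]] )]]] ** [Term [Factor c] * [Term [Factor c] * [Term [Factor c]]]]]

16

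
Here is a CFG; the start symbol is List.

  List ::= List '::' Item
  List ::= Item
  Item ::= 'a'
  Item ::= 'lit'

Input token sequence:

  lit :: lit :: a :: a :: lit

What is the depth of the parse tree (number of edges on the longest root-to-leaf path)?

[List [List [List [List [List [Item lit]] :: [Item lit]] :: [Item a]] :: [Item a]] :: [Item lit]]

6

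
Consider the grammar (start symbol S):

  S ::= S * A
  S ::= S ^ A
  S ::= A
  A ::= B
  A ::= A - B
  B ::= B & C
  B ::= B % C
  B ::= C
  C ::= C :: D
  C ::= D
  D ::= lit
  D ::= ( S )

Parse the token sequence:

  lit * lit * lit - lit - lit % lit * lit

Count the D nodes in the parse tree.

[S [S [S [S [A [B [C [D lit]]]]] * [A [B [C [D lit]]]]] * [A [A [A [B [C [D lit]]]] - [B [C [D lit]]]] - [B [B [C [D lit]]] % [C [D lit]]]]] * [A [B [C [D lit]]]]]

7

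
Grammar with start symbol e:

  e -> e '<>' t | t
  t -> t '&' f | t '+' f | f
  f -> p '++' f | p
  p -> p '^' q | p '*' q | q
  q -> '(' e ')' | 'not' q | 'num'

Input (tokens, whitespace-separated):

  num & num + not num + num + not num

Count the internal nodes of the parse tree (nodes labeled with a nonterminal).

23

[e [t [t [t [t [t [f [p [q num]]]] & [f [p [q num]]]] + [f [p [q not [q num]]]]] + [f [p [q num]]]] + [f [p [q not [q num]]]]]]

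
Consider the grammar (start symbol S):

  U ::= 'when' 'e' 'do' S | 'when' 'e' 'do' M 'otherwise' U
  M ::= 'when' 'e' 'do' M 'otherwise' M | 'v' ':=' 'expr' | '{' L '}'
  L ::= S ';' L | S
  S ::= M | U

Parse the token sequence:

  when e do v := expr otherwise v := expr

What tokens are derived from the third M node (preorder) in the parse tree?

v := expr

[S [M when e do [M v := expr] otherwise [M v := expr]]]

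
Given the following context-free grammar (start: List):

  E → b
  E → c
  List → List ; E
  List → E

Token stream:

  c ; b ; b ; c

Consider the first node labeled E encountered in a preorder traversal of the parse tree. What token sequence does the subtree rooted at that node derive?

[List [List [List [List [E c]] ; [E b]] ; [E b]] ; [E c]]

c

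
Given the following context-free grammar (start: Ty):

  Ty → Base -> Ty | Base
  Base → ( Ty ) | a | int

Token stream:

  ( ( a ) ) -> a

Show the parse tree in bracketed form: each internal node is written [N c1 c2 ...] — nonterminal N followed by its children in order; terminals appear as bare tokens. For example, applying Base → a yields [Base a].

Ty
Base -> Ty
( Ty ) -> Ty
( Base ) -> Ty
( ( Ty ) ) -> Ty
( ( Base ) ) -> Ty
( ( a ) ) -> Ty
( ( a ) ) -> Base
( ( a ) ) -> a

[Ty [Base ( [Ty [Base ( [Ty [Base a]] )]] )] -> [Ty [Base a]]]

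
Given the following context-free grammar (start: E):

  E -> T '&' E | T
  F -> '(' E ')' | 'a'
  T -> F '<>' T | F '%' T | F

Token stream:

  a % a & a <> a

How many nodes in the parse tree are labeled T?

4

[E [T [F a] % [T [F a]]] & [E [T [F a] <> [T [F a]]]]]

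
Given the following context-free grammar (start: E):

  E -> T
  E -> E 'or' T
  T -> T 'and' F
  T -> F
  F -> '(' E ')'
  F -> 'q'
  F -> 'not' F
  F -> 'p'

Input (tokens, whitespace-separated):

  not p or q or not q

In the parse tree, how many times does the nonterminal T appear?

3

[E [E [E [T [F not [F p]]]] or [T [F q]]] or [T [F not [F q]]]]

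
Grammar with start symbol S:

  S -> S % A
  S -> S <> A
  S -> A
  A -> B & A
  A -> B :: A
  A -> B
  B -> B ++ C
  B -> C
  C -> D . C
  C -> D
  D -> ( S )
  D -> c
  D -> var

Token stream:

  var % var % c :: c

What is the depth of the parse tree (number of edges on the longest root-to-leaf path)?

7

[S [S [S [A [B [C [D var]]]]] % [A [B [C [D var]]]]] % [A [B [C [D c]]] :: [A [B [C [D c]]]]]]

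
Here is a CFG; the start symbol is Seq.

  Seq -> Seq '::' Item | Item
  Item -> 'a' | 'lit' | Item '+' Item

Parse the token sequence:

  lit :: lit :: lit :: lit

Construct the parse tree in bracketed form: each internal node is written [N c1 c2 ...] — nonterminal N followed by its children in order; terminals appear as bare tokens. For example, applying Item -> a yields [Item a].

[Seq [Seq [Seq [Seq [Item lit]] :: [Item lit]] :: [Item lit]] :: [Item lit]]

Seq
Seq :: Item
Seq :: Item :: Item
Seq :: Item :: Item :: Item
Item :: Item :: Item :: Item
lit :: Item :: Item :: Item
lit :: lit :: Item :: Item
lit :: lit :: lit :: Item
lit :: lit :: lit :: lit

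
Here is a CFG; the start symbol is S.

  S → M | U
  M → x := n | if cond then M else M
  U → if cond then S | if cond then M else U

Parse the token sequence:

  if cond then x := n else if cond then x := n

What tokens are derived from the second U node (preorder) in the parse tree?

if cond then x := n

[S [U if cond then [M x := n] else [U if cond then [S [M x := n]]]]]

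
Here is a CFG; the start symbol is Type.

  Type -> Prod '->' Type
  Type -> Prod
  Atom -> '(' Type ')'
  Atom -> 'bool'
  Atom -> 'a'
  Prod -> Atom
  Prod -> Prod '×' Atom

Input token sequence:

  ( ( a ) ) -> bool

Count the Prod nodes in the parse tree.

[Type [Prod [Atom ( [Type [Prod [Atom ( [Type [Prod [Atom a]]] )]]] )]] -> [Type [Prod [Atom bool]]]]

4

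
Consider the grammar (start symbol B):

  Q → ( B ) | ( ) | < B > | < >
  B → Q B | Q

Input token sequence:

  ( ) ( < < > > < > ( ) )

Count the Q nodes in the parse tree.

[B [Q ( )] [B [Q ( [B [Q < [B [Q < >]] >] [B [Q < >] [B [Q ( )]]]] )]]]

6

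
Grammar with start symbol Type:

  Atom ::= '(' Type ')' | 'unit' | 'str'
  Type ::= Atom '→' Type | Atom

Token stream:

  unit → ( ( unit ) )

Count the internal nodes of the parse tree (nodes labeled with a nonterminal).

[Type [Atom unit] → [Type [Atom ( [Type [Atom ( [Type [Atom unit]] )]] )]]]

8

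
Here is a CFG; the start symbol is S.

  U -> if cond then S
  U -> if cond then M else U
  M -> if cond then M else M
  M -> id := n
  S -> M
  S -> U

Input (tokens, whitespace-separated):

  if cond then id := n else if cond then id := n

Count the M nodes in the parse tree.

[S [U if cond then [M id := n] else [U if cond then [S [M id := n]]]]]

2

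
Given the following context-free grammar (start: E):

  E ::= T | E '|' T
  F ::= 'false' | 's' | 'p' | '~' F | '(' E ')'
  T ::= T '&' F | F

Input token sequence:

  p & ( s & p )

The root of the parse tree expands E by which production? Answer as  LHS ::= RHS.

[E [T [T [F p]] & [F ( [E [T [T [F s]] & [F p]]] )]]]

E ::= T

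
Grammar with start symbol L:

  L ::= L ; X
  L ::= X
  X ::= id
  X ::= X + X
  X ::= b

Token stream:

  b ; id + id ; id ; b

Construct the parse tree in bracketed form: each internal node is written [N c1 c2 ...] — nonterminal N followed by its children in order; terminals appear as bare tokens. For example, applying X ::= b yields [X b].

L
L ; X
L ; X ; X
L ; X ; X ; X
X ; X ; X ; X
b ; X ; X ; X
b ; X + X ; X ; X
b ; id + X ; X ; X
b ; id + id ; X ; X
b ; id + id ; id ; X
b ; id + id ; id ; b

[L [L [L [L [X b]] ; [X [X id] + [X id]]] ; [X id]] ; [X b]]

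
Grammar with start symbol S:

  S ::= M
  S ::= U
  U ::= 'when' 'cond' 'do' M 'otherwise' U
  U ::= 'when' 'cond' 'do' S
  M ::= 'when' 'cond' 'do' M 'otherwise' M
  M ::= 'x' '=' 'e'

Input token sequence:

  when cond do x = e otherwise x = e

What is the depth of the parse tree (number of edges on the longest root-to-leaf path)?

3

[S [M when cond do [M x = e] otherwise [M x = e]]]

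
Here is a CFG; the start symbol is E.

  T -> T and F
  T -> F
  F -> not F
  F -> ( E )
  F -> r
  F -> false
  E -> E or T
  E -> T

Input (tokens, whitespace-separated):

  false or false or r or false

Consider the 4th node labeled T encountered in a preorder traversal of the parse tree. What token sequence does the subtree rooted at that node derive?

false

[E [E [E [E [T [F false]]] or [T [F false]]] or [T [F r]]] or [T [F false]]]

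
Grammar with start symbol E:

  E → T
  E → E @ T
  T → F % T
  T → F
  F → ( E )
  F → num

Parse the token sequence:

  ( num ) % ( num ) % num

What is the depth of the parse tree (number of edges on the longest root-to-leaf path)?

7

[E [T [F ( [E [T [F num]]] )] % [T [F ( [E [T [F num]]] )] % [T [F num]]]]]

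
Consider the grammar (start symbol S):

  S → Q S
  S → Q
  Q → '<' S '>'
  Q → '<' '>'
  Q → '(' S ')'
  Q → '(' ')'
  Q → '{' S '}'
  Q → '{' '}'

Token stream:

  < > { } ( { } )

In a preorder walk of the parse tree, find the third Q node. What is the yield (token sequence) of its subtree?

( { } )

[S [Q < >] [S [Q { }] [S [Q ( [S [Q { }]] )]]]]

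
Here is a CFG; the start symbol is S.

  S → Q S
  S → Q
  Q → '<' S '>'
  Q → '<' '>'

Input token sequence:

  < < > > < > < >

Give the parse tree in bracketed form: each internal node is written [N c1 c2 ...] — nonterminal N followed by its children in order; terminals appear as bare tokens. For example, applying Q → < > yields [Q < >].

S
Q S
< S > S
< Q > S
< < > > S
< < > > Q S
< < > > < > S
< < > > < > Q
< < > > < > < >

[S [Q < [S [Q < >]] >] [S [Q < >] [S [Q < >]]]]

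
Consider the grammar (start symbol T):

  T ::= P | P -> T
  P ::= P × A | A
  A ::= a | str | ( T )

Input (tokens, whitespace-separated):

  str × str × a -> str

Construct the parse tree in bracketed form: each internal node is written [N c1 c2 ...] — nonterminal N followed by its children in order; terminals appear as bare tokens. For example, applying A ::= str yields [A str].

[T [P [P [P [A str]] × [A str]] × [A a]] -> [T [P [A str]]]]

T
P -> T
P × A -> T
P × A × A -> T
A × A × A -> T
str × A × A -> T
str × str × A -> T
str × str × a -> T
str × str × a -> P
str × str × a -> A
str × str × a -> str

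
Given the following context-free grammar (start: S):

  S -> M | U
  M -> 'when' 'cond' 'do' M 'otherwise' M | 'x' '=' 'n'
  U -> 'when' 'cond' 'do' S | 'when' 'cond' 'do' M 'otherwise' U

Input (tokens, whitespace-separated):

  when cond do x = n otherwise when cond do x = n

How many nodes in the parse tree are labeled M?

2

[S [U when cond do [M x = n] otherwise [U when cond do [S [M x = n]]]]]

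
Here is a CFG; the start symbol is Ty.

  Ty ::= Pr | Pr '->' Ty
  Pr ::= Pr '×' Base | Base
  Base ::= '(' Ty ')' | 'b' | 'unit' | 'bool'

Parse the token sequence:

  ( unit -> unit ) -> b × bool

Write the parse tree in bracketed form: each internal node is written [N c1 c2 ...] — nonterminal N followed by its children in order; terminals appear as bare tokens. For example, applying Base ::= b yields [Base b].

[Ty [Pr [Base ( [Ty [Pr [Base unit]] -> [Ty [Pr [Base unit]]]] )]] -> [Ty [Pr [Pr [Base b]] × [Base bool]]]]

Ty
Pr -> Ty
Base -> Ty
( Ty ) -> Ty
( Pr -> Ty ) -> Ty
( Base -> Ty ) -> Ty
( unit -> Ty ) -> Ty
( unit -> Pr ) -> Ty
( unit -> Base ) -> Ty
( unit -> unit ) -> Ty
( unit -> unit ) -> Pr
( unit -> unit ) -> Pr × Base
( unit -> unit ) -> Base × Base
( unit -> unit ) -> b × Base
( unit -> unit ) -> b × bool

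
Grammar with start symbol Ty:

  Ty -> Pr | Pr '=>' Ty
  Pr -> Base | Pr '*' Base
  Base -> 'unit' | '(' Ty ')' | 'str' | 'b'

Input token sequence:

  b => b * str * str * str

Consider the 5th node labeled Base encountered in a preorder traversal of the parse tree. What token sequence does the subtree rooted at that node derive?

[Ty [Pr [Base b]] => [Ty [Pr [Pr [Pr [Pr [Base b]] * [Base str]] * [Base str]] * [Base str]]]]

str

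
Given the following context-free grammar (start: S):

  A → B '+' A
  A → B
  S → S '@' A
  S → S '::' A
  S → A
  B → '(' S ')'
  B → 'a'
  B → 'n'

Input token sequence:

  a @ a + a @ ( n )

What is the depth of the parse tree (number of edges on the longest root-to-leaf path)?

[S [S [S [A [B a]]] @ [A [B a] + [A [B a]]]] @ [A [B ( [S [A [B n]]] )]]]

6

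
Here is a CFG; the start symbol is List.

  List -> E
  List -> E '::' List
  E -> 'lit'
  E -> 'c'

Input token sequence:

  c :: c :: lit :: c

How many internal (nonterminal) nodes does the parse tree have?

[List [E c] :: [List [E c] :: [List [E lit] :: [List [E c]]]]]

8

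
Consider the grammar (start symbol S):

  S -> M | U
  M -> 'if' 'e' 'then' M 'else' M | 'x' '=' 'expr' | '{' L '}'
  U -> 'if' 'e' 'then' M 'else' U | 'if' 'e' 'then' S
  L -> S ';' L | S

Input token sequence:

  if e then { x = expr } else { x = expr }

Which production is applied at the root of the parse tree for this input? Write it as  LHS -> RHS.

S -> M

[S [M if e then [M { [L [S [M x = expr]]] }] else [M { [L [S [M x = expr]]] }]]]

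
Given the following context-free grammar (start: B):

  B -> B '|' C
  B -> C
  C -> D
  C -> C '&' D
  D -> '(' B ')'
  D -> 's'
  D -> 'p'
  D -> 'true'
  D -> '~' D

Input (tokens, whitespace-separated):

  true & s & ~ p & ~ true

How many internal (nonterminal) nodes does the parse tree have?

11

[B [C [C [C [C [D true]] & [D s]] & [D ~ [D p]]] & [D ~ [D true]]]]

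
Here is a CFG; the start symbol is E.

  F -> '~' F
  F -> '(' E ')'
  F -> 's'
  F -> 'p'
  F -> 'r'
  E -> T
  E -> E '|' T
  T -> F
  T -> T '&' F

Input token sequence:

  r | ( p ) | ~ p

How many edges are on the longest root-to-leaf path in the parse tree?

7

[E [E [E [T [F r]]] | [T [F ( [E [T [F p]]] )]]] | [T [F ~ [F p]]]]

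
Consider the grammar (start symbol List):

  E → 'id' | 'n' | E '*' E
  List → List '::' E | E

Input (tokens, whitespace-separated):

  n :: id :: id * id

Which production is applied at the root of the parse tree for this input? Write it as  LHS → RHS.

List → List '::' E

[List [List [List [E n]] :: [E id]] :: [E [E id] * [E id]]]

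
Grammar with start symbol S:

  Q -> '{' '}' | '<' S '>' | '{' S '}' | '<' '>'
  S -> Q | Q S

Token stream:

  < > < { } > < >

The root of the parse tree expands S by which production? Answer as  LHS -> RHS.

S -> Q S

[S [Q < >] [S [Q < [S [Q { }]] >] [S [Q < >]]]]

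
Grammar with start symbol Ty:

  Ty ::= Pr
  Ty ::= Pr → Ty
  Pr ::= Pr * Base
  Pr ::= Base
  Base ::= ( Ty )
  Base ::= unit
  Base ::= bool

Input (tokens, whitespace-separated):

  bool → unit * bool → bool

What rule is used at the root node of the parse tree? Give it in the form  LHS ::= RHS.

Ty ::= Pr → Ty

[Ty [Pr [Base bool]] → [Ty [Pr [Pr [Base unit]] * [Base bool]] → [Ty [Pr [Base bool]]]]]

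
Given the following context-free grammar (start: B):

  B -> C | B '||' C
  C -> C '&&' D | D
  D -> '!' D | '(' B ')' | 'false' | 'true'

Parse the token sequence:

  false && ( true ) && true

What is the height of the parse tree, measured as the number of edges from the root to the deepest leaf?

[B [C [C [C [D false]] && [D ( [B [C [D true]]] )]] && [D true]]]

7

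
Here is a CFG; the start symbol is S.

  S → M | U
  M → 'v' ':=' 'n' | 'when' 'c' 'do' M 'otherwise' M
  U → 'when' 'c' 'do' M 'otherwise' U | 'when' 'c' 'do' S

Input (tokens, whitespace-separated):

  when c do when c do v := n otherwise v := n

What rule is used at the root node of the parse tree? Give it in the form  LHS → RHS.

S → U

[S [U when c do [S [M when c do [M v := n] otherwise [M v := n]]]]]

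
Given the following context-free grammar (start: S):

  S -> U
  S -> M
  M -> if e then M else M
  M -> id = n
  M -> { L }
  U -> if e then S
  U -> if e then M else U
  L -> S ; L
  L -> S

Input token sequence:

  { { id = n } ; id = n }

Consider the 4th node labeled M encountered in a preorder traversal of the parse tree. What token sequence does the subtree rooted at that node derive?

id = n

[S [M { [L [S [M { [L [S [M id = n]]] }]] ; [L [S [M id = n]]]] }]]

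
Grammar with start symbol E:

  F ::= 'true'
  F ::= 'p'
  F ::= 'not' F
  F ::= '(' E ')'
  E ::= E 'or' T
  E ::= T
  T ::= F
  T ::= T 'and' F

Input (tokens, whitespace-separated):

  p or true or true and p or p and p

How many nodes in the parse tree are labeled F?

6

[E [E [E [E [T [F p]]] or [T [F true]]] or [T [T [F true]] and [F p]]] or [T [T [F p]] and [F p]]]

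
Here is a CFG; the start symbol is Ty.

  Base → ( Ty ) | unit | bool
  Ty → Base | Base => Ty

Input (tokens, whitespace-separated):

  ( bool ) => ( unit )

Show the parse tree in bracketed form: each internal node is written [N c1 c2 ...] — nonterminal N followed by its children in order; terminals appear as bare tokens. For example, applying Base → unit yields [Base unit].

[Ty [Base ( [Ty [Base bool]] )] => [Ty [Base ( [Ty [Base unit]] )]]]

Ty
Base => Ty
( Ty ) => Ty
( Base ) => Ty
( bool ) => Ty
( bool ) => Base
( bool ) => ( Ty )
( bool ) => ( Base )
( bool ) => ( unit )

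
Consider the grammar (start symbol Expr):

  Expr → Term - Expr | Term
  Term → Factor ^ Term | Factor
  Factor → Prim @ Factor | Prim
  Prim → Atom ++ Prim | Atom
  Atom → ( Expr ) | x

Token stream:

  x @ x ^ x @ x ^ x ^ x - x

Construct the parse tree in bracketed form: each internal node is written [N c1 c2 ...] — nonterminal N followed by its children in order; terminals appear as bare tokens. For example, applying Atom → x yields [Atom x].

[Expr [Term [Factor [Prim [Atom x]] @ [Factor [Prim [Atom x]]]] ^ [Term [Factor [Prim [Atom x]] @ [Factor [Prim [Atom x]]]] ^ [Term [Factor [Prim [Atom x]]] ^ [Term [Factor [Prim [Atom x]]]]]]] - [Expr [Term [Factor [Prim [Atom x]]]]]]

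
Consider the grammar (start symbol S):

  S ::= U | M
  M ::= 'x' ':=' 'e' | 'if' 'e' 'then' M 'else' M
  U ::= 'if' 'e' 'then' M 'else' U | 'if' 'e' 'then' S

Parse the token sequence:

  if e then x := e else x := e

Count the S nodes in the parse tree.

[S [M if e then [M x := e] else [M x := e]]]

1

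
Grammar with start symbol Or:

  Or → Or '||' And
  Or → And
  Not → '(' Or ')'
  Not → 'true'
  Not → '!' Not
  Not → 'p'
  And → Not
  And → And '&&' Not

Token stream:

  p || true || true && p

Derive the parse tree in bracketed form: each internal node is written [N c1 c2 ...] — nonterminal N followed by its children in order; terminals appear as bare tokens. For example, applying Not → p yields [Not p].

Or
Or || And
Or || And || And
And || And || And
Not || And || And
p || And || And
p || Not || And
p || true || And
p || true || And && Not
p || true || Not && Not
p || true || true && Not
p || true || true && p

[Or [Or [Or [And [Not p]]] || [And [Not true]]] || [And [And [Not true]] && [Not p]]]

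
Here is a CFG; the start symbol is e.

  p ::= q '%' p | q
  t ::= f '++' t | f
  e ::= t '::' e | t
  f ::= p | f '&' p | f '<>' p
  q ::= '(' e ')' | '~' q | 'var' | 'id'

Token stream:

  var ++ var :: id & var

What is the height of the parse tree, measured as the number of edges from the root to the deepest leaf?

[e [t [f [p [q var]]] ++ [t [f [p [q var]]]]] :: [e [t [f [f [p [q id]]] & [p [q var]]]]]]

7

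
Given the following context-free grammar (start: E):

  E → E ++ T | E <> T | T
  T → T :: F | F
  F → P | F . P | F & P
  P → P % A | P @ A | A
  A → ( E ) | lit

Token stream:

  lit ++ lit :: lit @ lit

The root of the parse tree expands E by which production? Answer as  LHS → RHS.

[E [E [T [F [P [A lit]]]]] ++ [T [T [F [P [A lit]]]] :: [F [P [P [A lit]] @ [A lit]]]]]

E → E ++ T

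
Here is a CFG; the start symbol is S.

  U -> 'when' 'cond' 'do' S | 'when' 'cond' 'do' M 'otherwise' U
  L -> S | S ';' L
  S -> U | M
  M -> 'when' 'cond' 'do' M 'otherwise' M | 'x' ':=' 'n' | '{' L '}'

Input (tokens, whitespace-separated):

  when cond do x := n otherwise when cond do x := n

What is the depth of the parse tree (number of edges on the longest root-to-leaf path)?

5

[S [U when cond do [M x := n] otherwise [U when cond do [S [M x := n]]]]]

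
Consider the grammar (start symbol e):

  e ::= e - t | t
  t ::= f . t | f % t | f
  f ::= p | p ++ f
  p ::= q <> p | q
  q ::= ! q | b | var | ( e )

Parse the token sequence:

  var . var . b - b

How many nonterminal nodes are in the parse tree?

18

[e [e [t [f [p [q var]]] . [t [f [p [q var]]] . [t [f [p [q b]]]]]]] - [t [f [p [q b]]]]]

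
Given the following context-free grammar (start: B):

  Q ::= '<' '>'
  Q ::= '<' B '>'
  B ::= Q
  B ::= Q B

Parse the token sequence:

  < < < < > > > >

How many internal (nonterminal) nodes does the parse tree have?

8

[B [Q < [B [Q < [B [Q < [B [Q < >]] >]] >]] >]]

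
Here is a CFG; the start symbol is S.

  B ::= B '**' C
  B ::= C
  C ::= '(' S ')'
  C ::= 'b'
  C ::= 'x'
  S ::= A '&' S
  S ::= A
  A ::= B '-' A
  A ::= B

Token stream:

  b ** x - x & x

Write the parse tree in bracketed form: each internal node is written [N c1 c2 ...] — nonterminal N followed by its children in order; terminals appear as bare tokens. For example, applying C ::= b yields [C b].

S
A & S
B - A & S
B ** C - A & S
C ** C - A & S
b ** C - A & S
b ** x - A & S
b ** x - B & S
b ** x - C & S
b ** x - x & S
b ** x - x & A
b ** x - x & B
b ** x - x & C
b ** x - x & x

[S [A [B [B [C b]] ** [C x]] - [A [B [C x]]]] & [S [A [B [C x]]]]]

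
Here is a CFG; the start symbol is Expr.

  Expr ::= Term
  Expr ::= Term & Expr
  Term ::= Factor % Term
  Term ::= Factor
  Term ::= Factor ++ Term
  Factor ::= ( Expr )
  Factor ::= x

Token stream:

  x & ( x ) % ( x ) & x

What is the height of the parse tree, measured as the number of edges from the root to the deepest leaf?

8

[Expr [Term [Factor x]] & [Expr [Term [Factor ( [Expr [Term [Factor x]]] )] % [Term [Factor ( [Expr [Term [Factor x]]] )]]] & [Expr [Term [Factor x]]]]]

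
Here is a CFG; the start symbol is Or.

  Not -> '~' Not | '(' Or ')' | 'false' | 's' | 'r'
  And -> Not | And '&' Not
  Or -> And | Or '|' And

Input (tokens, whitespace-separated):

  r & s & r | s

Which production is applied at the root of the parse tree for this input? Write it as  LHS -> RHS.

Or -> Or '|' And

[Or [Or [And [And [And [Not r]] & [Not s]] & [Not r]]] | [And [Not s]]]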